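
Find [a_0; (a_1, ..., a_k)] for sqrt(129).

[11; (2, 1, 3, 1, 6, 1, 3, 1, 2, 22)]

Write x_i = (sqrt(129) + m_i)/d_i with (m_0, d_0) = (0, 1). a_0 = floor(sqrt(129)) = 11, since 11^2 = 121 <= 129 < 144 = 12^2.
Iterate m_{i+1} = d_i*a_i - m_i, d_{i+1} = (129 - m_{i+1}^2)/d_i, a_{i+1} = floor((a_0 + m_{i+1})/d_{i+1}):
  m_1 = 1*11 - 0 = 11, d_1 = (129 - 11^2)/1 = 8/1 = 8, a_1 = floor((11 + 11)/8) = 2.
  m_2 = 8*2 - 11 = 5, d_2 = (129 - 5^2)/8 = 104/8 = 13, a_2 = floor((11 + 5)/13) = 1.
  m_3 = 13*1 - 5 = 8, d_3 = (129 - 8^2)/13 = 65/13 = 5, a_3 = floor((11 + 8)/5) = 3.
  m_4 = 5*3 - 8 = 7, d_4 = (129 - 7^2)/5 = 80/5 = 16, a_4 = floor((11 + 7)/16) = 1.
  m_5 = 16*1 - 7 = 9, d_5 = (129 - 9^2)/16 = 48/16 = 3, a_5 = floor((11 + 9)/3) = 6.
  m_6 = 3*6 - 9 = 9, d_6 = (129 - 9^2)/3 = 48/3 = 16, a_6 = floor((11 + 9)/16) = 1.
  m_7 = 16*1 - 9 = 7, d_7 = (129 - 7^2)/16 = 80/16 = 5, a_7 = floor((11 + 7)/5) = 3.
  m_8 = 5*3 - 7 = 8, d_8 = (129 - 8^2)/5 = 65/5 = 13, a_8 = floor((11 + 8)/13) = 1.
  m_9 = 13*1 - 8 = 5, d_9 = (129 - 5^2)/13 = 104/13 = 8, a_9 = floor((11 + 5)/8) = 2.
  m_10 = 8*2 - 5 = 11, d_10 = (129 - 11^2)/8 = 8/8 = 1, a_10 = floor((11 + 11)/1) = 22.
  m_11 = 1*22 - 11 = 11, d_11 = (129 - 11^2)/1 = 8/1 = 8: (m_11, d_11) = (m_1, d_1) = (11, 8), so from here the quotients repeat a_1, ..., a_10; the period length is 10.
Hence the expansion of sqrt(129) is a_0 = 11 followed by the repeating block 2, 1, 3, 1, 6, 1, 3, 1, 2, 22 (period 10).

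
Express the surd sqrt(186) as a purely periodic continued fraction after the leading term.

[13; (1, 1, 1, 3, 4, 3, 1, 1, 1, 26)]

Write x_i = (sqrt(186) + m_i)/d_i with (m_0, d_0) = (0, 1). a_0 = floor(sqrt(186)) = 13, since 13^2 = 169 <= 186 < 196 = 14^2.
Iterate m_{i+1} = d_i*a_i - m_i, d_{i+1} = (186 - m_{i+1}^2)/d_i, a_{i+1} = floor((a_0 + m_{i+1})/d_{i+1}):
  m_1 = 1*13 - 0 = 13, d_1 = (186 - 13^2)/1 = 17/1 = 17, a_1 = floor((13 + 13)/17) = 1.
  m_2 = 17*1 - 13 = 4, d_2 = (186 - 4^2)/17 = 170/17 = 10, a_2 = floor((13 + 4)/10) = 1.
  m_3 = 10*1 - 4 = 6, d_3 = (186 - 6^2)/10 = 150/10 = 15, a_3 = floor((13 + 6)/15) = 1.
  m_4 = 15*1 - 6 = 9, d_4 = (186 - 9^2)/15 = 105/15 = 7, a_4 = floor((13 + 9)/7) = 3.
  m_5 = 7*3 - 9 = 12, d_5 = (186 - 12^2)/7 = 42/7 = 6, a_5 = floor((13 + 12)/6) = 4.
  m_6 = 6*4 - 12 = 12, d_6 = (186 - 12^2)/6 = 42/6 = 7, a_6 = floor((13 + 12)/7) = 3.
  m_7 = 7*3 - 12 = 9, d_7 = (186 - 9^2)/7 = 105/7 = 15, a_7 = floor((13 + 9)/15) = 1.
  m_8 = 15*1 - 9 = 6, d_8 = (186 - 6^2)/15 = 150/15 = 10, a_8 = floor((13 + 6)/10) = 1.
  m_9 = 10*1 - 6 = 4, d_9 = (186 - 4^2)/10 = 170/10 = 17, a_9 = floor((13 + 4)/17) = 1.
  m_10 = 17*1 - 4 = 13, d_10 = (186 - 13^2)/17 = 17/17 = 1, a_10 = floor((13 + 13)/1) = 26.
  m_11 = 1*26 - 13 = 13, d_11 = (186 - 13^2)/1 = 17/1 = 17: (m_11, d_11) = (m_1, d_1) = (13, 17), so from here the quotients repeat a_1, ..., a_10; the period length is 10.
Hence the expansion of sqrt(186) is a_0 = 13 followed by the repeating block 1, 1, 1, 3, 4, 3, 1, 1, 1, 26 (period 10).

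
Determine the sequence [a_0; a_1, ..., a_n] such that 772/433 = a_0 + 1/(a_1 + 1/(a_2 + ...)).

[1; 1, 3, 1, 1, 1, 1, 5, 1, 2]

Run the Euclidean algorithm on 772 and 433; the successive quotients are the partial quotients a_0, a_1, ... (each step inverts the fractional part left over by the previous one):
  772 = 1*433 + 339, so a_0 = 1.
  433 = 1*339 + 94, so a_1 = 1.
  339 = 3*94 + 57, so a_2 = 3.
  94 = 1*57 + 37, so a_3 = 1.
  57 = 1*37 + 20, so a_4 = 1.
  37 = 1*20 + 17, so a_5 = 1.
  20 = 1*17 + 3, so a_6 = 1.
  17 = 5*3 + 2, so a_7 = 5.
  3 = 1*2 + 1, so a_8 = 1.
  2 = 2*1 + 0, so a_9 = 2.
The remainder reaches 0 after 10 divisions, so the expansion has 10 partial quotients, read off in order.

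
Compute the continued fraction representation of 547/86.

[6; 2, 1, 3, 2, 3]

Run the Euclidean algorithm on 547 and 86; the successive quotients are the partial quotients a_0, a_1, ... (each step inverts the fractional part left over by the previous one):
  547 = 6*86 + 31, so a_0 = 6.
  86 = 2*31 + 24, so a_1 = 2.
  31 = 1*24 + 7, so a_2 = 1.
  24 = 3*7 + 3, so a_3 = 3.
  7 = 2*3 + 1, so a_4 = 2.
  3 = 3*1 + 0, so a_5 = 3.
The remainder reaches 0 after 6 divisions, so the expansion has 6 partial quotients, read off in order.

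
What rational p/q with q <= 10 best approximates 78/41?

19/10

Expand x = 78/41 as a continued fraction with the Euclidean algorithm:
  78 = 1*41 + 37, so a_0 = 1.
  41 = 1*37 + 4, so a_1 = 1.
  37 = 9*4 + 1, so a_2 = 9.
  4 = 4*1 + 0, so a_3 = 4.
so x = [1; 1, 9, 4].
Convergents (p_i = a_i*p_{i-1} + p_{i-2}, q_i = a_i*q_{i-1} + q_{i-2} with p_{-2}=0, p_{-1}=1, q_{-2}=1, q_{-1}=0), until the denominator exceeds 10:
  i=0: a_0=1, p_0 = 1*1 + 0 = 1, q_0 = 1*0 + 1 = 1.
  i=1: a_1=1, p_1 = 1*1 + 1 = 2, q_1 = 1*1 + 0 = 1.
  i=2: a_2=9, p_2 = 9*2 + 1 = 19, q_2 = 9*1 + 1 = 10.
  i=3: a_3=4, p_3 = 4*19 + 2 = 78, q_3 = 4*10 + 1 = 41.
q_3 = 41 > 10, so the last convergent with denominator <= 10 is p_2/q_2 = 19/10.
The closest fraction with denominator <= 10 is either p_2/q_2 or the intermediate fraction (k*p_2 + p_1)/(k*q_2 + q_1) with the largest k >= 1 whose denominator stays <= 10; these approach x as k grows, and every other convergent or intermediate fraction in range is farther away.
Largest k: floor((10 - q_1)/q_2) = floor((10 - 1)/10) = 0.
Since k = 0, no intermediate fraction beyond p_2/q_2 has denominator <= 10, so the convergent 19/10 is the closest (its error is |78*10 - 19*41|/(41*10) = 1/410).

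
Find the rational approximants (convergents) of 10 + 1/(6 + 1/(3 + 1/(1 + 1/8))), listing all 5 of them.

Using the convergent recurrence p_i = a_i*p_{i-1} + p_{i-2}, q_i = a_i*q_{i-1} + q_{i-2} with p_{-2}=0, p_{-1}=1, q_{-2}=1, q_{-1}=0:
  i=0: a_0=10, p_0 = 10*1 + 0 = 10, q_0 = 10*0 + 1 = 1.
  i=1: a_1=6, p_1 = 6*10 + 1 = 61, q_1 = 6*1 + 0 = 6.
  i=2: a_2=3, p_2 = 3*61 + 10 = 193, q_2 = 3*6 + 1 = 19.
  i=3: a_3=1, p_3 = 1*193 + 61 = 254, q_3 = 1*19 + 6 = 25.
  i=4: a_4=8, p_4 = 8*254 + 193 = 2225, q_4 = 8*25 + 19 = 219.

10/1, 61/6, 193/19, 254/25, 2225/219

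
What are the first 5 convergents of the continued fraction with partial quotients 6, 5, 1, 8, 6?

6/1, 31/5, 37/6, 327/53, 1999/324

Using the convergent recurrence p_i = a_i*p_{i-1} + p_{i-2}, q_i = a_i*q_{i-1} + q_{i-2} with p_{-2}=0, p_{-1}=1, q_{-2}=1, q_{-1}=0:
  i=0: a_0=6, p_0 = 6*1 + 0 = 6, q_0 = 6*0 + 1 = 1.
  i=1: a_1=5, p_1 = 5*6 + 1 = 31, q_1 = 5*1 + 0 = 5.
  i=2: a_2=1, p_2 = 1*31 + 6 = 37, q_2 = 1*5 + 1 = 6.
  i=3: a_3=8, p_3 = 8*37 + 31 = 327, q_3 = 8*6 + 5 = 53.
  i=4: a_4=6, p_4 = 6*327 + 37 = 1999, q_4 = 6*53 + 6 = 324.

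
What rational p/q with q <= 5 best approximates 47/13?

18/5

Expand x = 47/13 as a continued fraction with the Euclidean algorithm:
  47 = 3*13 + 8, so a_0 = 3.
  13 = 1*8 + 5, so a_1 = 1.
  8 = 1*5 + 3, so a_2 = 1.
  5 = 1*3 + 2, so a_3 = 1.
  3 = 1*2 + 1, so a_4 = 1.
  2 = 2*1 + 0, so a_5 = 2.
so x = [3; 1, 1, 1, 1, 2].
Convergents (p_i = a_i*p_{i-1} + p_{i-2}, q_i = a_i*q_{i-1} + q_{i-2} with p_{-2}=0, p_{-1}=1, q_{-2}=1, q_{-1}=0), until the denominator exceeds 5:
  i=0: a_0=3, p_0 = 3*1 + 0 = 3, q_0 = 3*0 + 1 = 1.
  i=1: a_1=1, p_1 = 1*3 + 1 = 4, q_1 = 1*1 + 0 = 1.
  i=2: a_2=1, p_2 = 1*4 + 3 = 7, q_2 = 1*1 + 1 = 2.
  i=3: a_3=1, p_3 = 1*7 + 4 = 11, q_3 = 1*2 + 1 = 3.
  i=4: a_4=1, p_4 = 1*11 + 7 = 18, q_4 = 1*3 + 2 = 5.
  i=5: a_5=2, p_5 = 2*18 + 11 = 47, q_5 = 2*5 + 3 = 13.
q_5 = 13 > 5, so the last convergent with denominator <= 5 is p_4/q_4 = 18/5.
The closest fraction with denominator <= 5 is either p_4/q_4 or the intermediate fraction (k*p_4 + p_3)/(k*q_4 + q_3) with the largest k >= 1 whose denominator stays <= 5; these approach x as k grows, and every other convergent or intermediate fraction in range is farther away.
Largest k: floor((5 - q_3)/q_4) = floor((5 - 3)/5) = 0.
Since k = 0, no intermediate fraction beyond p_4/q_4 has denominator <= 5, so the convergent 18/5 is the closest (its error is |47*5 - 18*13|/(13*5) = 1/65).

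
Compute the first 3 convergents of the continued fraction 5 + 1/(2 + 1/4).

Using the convergent recurrence p_i = a_i*p_{i-1} + p_{i-2}, q_i = a_i*q_{i-1} + q_{i-2} with p_{-2}=0, p_{-1}=1, q_{-2}=1, q_{-1}=0:
  i=0: a_0=5, p_0 = 5*1 + 0 = 5, q_0 = 5*0 + 1 = 1.
  i=1: a_1=2, p_1 = 2*5 + 1 = 11, q_1 = 2*1 + 0 = 2.
  i=2: a_2=4, p_2 = 4*11 + 5 = 49, q_2 = 4*2 + 1 = 9.

5/1, 11/2, 49/9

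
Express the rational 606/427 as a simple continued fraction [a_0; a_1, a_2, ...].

[1; 2, 2, 1, 1, 2, 6, 2]

Run the Euclidean algorithm on 606 and 427; the successive quotients are the partial quotients a_0, a_1, ... (each step inverts the fractional part left over by the previous one):
  606 = 1*427 + 179, so a_0 = 1.
  427 = 2*179 + 69, so a_1 = 2.
  179 = 2*69 + 41, so a_2 = 2.
  69 = 1*41 + 28, so a_3 = 1.
  41 = 1*28 + 13, so a_4 = 1.
  28 = 2*13 + 2, so a_5 = 2.
  13 = 6*2 + 1, so a_6 = 6.
  2 = 2*1 + 0, so a_7 = 2.
The remainder reaches 0 after 8 divisions, so the expansion has 8 partial quotients, read off in order.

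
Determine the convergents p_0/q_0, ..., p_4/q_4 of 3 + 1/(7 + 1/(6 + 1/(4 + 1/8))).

Using the convergent recurrence p_i = a_i*p_{i-1} + p_{i-2}, q_i = a_i*q_{i-1} + q_{i-2} with p_{-2}=0, p_{-1}=1, q_{-2}=1, q_{-1}=0:
  i=0: a_0=3, p_0 = 3*1 + 0 = 3, q_0 = 3*0 + 1 = 1.
  i=1: a_1=7, p_1 = 7*3 + 1 = 22, q_1 = 7*1 + 0 = 7.
  i=2: a_2=6, p_2 = 6*22 + 3 = 135, q_2 = 6*7 + 1 = 43.
  i=3: a_3=4, p_3 = 4*135 + 22 = 562, q_3 = 4*43 + 7 = 179.
  i=4: a_4=8, p_4 = 8*562 + 135 = 4631, q_4 = 8*179 + 43 = 1475.

3/1, 22/7, 135/43, 562/179, 4631/1475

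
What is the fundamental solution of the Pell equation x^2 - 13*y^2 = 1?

First expand sqrt(13) as a continued fraction. With x_i = (sqrt(13) + m_i)/d_i and (m_0, d_0) = (0, 1): a_0 = floor(sqrt(13)) = 3, since 3^2 = 9 <= 13 < 16 = 4^2.
Iterate m_{i+1} = d_i*a_i - m_i, d_{i+1} = (13 - m_{i+1}^2)/d_i, a_{i+1} = floor((a_0 + m_{i+1})/d_{i+1}):
  m_1 = 1*3 - 0 = 3, d_1 = (13 - 3^2)/1 = 4/1 = 4, a_1 = floor((3 + 3)/4) = 1.
  m_2 = 4*1 - 3 = 1, d_2 = (13 - 1^2)/4 = 12/4 = 3, a_2 = floor((3 + 1)/3) = 1.
  m_3 = 3*1 - 1 = 2, d_3 = (13 - 2^2)/3 = 9/3 = 3, a_3 = floor((3 + 2)/3) = 1.
  m_4 = 3*1 - 2 = 1, d_4 = (13 - 1^2)/3 = 12/3 = 4, a_4 = floor((3 + 1)/4) = 1.
  m_5 = 4*1 - 1 = 3, d_5 = (13 - 3^2)/4 = 4/4 = 1, a_5 = floor((3 + 3)/1) = 6.
  m_6 = 1*6 - 3 = 3, d_6 = (13 - 3^2)/1 = 4/1 = 4: (m_6, d_6) = (m_1, d_1) = (3, 4), so from here the quotients repeat a_1, ..., a_5; the period length is 5.
So sqrt(13) = [3; (1, 1, 1, 1, 6)] with period length k = 5.
k is odd, so (p_{k-1}, q_{k-1}) only solves x^2 - 13y^2 = -1 and the fundamental solution of x^2 - 13y^2 = 1 is (p_{2k-1}, q_{2k-1}) = (p_9, q_9); compute convergents through index 9, running through the period twice.
Convergents (p_i = a_i*p_{i-1} + p_{i-2}, q_i = a_i*q_{i-1} + q_{i-2} with p_{-2}=0, p_{-1}=1, q_{-2}=1, q_{-1}=0):
  i=0: a_0=3, p_0 = 3*1 + 0 = 3, q_0 = 3*0 + 1 = 1.
  i=1: a_1=1, p_1 = 1*3 + 1 = 4, q_1 = 1*1 + 0 = 1.
  i=2: a_2=1, p_2 = 1*4 + 3 = 7, q_2 = 1*1 + 1 = 2.
  i=3: a_3=1, p_3 = 1*7 + 4 = 11, q_3 = 1*2 + 1 = 3.
  i=4: a_4=1, p_4 = 1*11 + 7 = 18, q_4 = 1*3 + 2 = 5.
  i=5: a_5=6, p_5 = 6*18 + 11 = 119, q_5 = 6*5 + 3 = 33.
  i=6: a_6=1, p_6 = 1*119 + 18 = 137, q_6 = 1*33 + 5 = 38.
  i=7: a_7=1, p_7 = 1*137 + 119 = 256, q_7 = 1*38 + 33 = 71.
  i=8: a_8=1, p_8 = 1*256 + 137 = 393, q_8 = 1*71 + 38 = 109.
  i=9: a_9=1, p_9 = 1*393 + 256 = 649, q_9 = 1*109 + 71 = 180.
Indeed p_4^2 - 13*q_4^2 = 324 - 325 = -1, not +1.
Check: 649^2 - 13*180^2 = 421201 - 421200 = 1, so (x, y) = (649, 180) solves the equation, and by the theorem it is the least positive solution.

(x, y) = (649, 180)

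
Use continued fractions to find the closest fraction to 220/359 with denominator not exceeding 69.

19/31

Expand x = 220/359 as a continued fraction with the Euclidean algorithm:
  220 = 0*359 + 220, so a_0 = 0.
  359 = 1*220 + 139, so a_1 = 1.
  220 = 1*139 + 81, so a_2 = 1.
  139 = 1*81 + 58, so a_3 = 1.
  81 = 1*58 + 23, so a_4 = 1.
  58 = 2*23 + 12, so a_5 = 2.
  23 = 1*12 + 11, so a_6 = 1.
  12 = 1*11 + 1, so a_7 = 1.
  11 = 11*1 + 0, so a_8 = 11.
so x = [0; 1, 1, 1, 1, 2, 1, 1, 11].
Convergents (p_i = a_i*p_{i-1} + p_{i-2}, q_i = a_i*q_{i-1} + q_{i-2} with p_{-2}=0, p_{-1}=1, q_{-2}=1, q_{-1}=0), until the denominator exceeds 69:
  i=0: a_0=0, p_0 = 0*1 + 0 = 0, q_0 = 0*0 + 1 = 1.
  i=1: a_1=1, p_1 = 1*0 + 1 = 1, q_1 = 1*1 + 0 = 1.
  i=2: a_2=1, p_2 = 1*1 + 0 = 1, q_2 = 1*1 + 1 = 2.
  i=3: a_3=1, p_3 = 1*1 + 1 = 2, q_3 = 1*2 + 1 = 3.
  i=4: a_4=1, p_4 = 1*2 + 1 = 3, q_4 = 1*3 + 2 = 5.
  i=5: a_5=2, p_5 = 2*3 + 2 = 8, q_5 = 2*5 + 3 = 13.
  i=6: a_6=1, p_6 = 1*8 + 3 = 11, q_6 = 1*13 + 5 = 18.
  i=7: a_7=1, p_7 = 1*11 + 8 = 19, q_7 = 1*18 + 13 = 31.
  i=8: a_8=11, p_8 = 11*19 + 11 = 220, q_8 = 11*31 + 18 = 359.
q_8 = 359 > 69, so the last convergent with denominator <= 69 is p_7/q_7 = 19/31.
The closest fraction with denominator <= 69 is either p_7/q_7 or the intermediate fraction (k*p_7 + p_6)/(k*q_7 + q_6) with the largest k >= 1 whose denominator stays <= 69; these approach x as k grows, and every other convergent or intermediate fraction in range is farther away.
Largest k: floor((69 - q_6)/q_7) = floor((69 - 18)/31) = 1.
That gives (1*19 + 11)/(1*31 + 18) = 30/49.
Compare the errors: |x - 19/31| = |220*31 - 19*359|/(359*31) = 1/11129, and |x - 30/49| = |220*49 - 30*359|/(359*49) = 10/17591.
Cross-multiplying, 1*17591 = 17591 < 111290 = 10*11129, so 1/11129 is smaller: the convergent 19/31 is closer to x than 30/49.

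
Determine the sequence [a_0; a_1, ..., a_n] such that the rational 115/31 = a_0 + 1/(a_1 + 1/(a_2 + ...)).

Run the Euclidean algorithm on 115 and 31; the successive quotients are the partial quotients a_0, a_1, ... (each step inverts the fractional part left over by the previous one):
  115 = 3*31 + 22, so a_0 = 3.
  31 = 1*22 + 9, so a_1 = 1.
  22 = 2*9 + 4, so a_2 = 2.
  9 = 2*4 + 1, so a_3 = 2.
  4 = 4*1 + 0, so a_4 = 4.
The remainder reaches 0 after 5 divisions, so the expansion has 5 partial quotients, read off in order.

[3; 1, 2, 2, 4]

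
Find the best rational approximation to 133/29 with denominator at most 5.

23/5

Expand x = 133/29 as a continued fraction with the Euclidean algorithm:
  133 = 4*29 + 17, so a_0 = 4.
  29 = 1*17 + 12, so a_1 = 1.
  17 = 1*12 + 5, so a_2 = 1.
  12 = 2*5 + 2, so a_3 = 2.
  5 = 2*2 + 1, so a_4 = 2.
  2 = 2*1 + 0, so a_5 = 2.
so x = [4; 1, 1, 2, 2, 2].
Convergents (p_i = a_i*p_{i-1} + p_{i-2}, q_i = a_i*q_{i-1} + q_{i-2} with p_{-2}=0, p_{-1}=1, q_{-2}=1, q_{-1}=0), until the denominator exceeds 5:
  i=0: a_0=4, p_0 = 4*1 + 0 = 4, q_0 = 4*0 + 1 = 1.
  i=1: a_1=1, p_1 = 1*4 + 1 = 5, q_1 = 1*1 + 0 = 1.
  i=2: a_2=1, p_2 = 1*5 + 4 = 9, q_2 = 1*1 + 1 = 2.
  i=3: a_3=2, p_3 = 2*9 + 5 = 23, q_3 = 2*2 + 1 = 5.
  i=4: a_4=2, p_4 = 2*23 + 9 = 55, q_4 = 2*5 + 2 = 12.
q_4 = 12 > 5, so the last convergent with denominator <= 5 is p_3/q_3 = 23/5.
The closest fraction with denominator <= 5 is either p_3/q_3 or the intermediate fraction (k*p_3 + p_2)/(k*q_3 + q_2) with the largest k >= 1 whose denominator stays <= 5; these approach x as k grows, and every other convergent or intermediate fraction in range is farther away.
Largest k: floor((5 - q_2)/q_3) = floor((5 - 2)/5) = 0.
Since k = 0, no intermediate fraction beyond p_3/q_3 has denominator <= 5, so the convergent 23/5 is the closest (its error is |133*5 - 23*29|/(29*5) = 2/145).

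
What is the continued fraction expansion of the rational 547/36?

Run the Euclidean algorithm on 547 and 36; the successive quotients are the partial quotients a_0, a_1, ... (each step inverts the fractional part left over by the previous one):
  547 = 15*36 + 7, so a_0 = 15.
  36 = 5*7 + 1, so a_1 = 5.
  7 = 7*1 + 0, so a_2 = 7.
The remainder reaches 0 after 3 divisions, so the expansion has 3 partial quotients, read off in order.

[15; 5, 7]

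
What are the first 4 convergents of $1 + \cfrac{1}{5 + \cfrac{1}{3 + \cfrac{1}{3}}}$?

1/1, 6/5, 19/16, 63/53

Using the convergent recurrence p_i = a_i*p_{i-1} + p_{i-2}, q_i = a_i*q_{i-1} + q_{i-2} with p_{-2}=0, p_{-1}=1, q_{-2}=1, q_{-1}=0:
  i=0: a_0=1, p_0 = 1*1 + 0 = 1, q_0 = 1*0 + 1 = 1.
  i=1: a_1=5, p_1 = 5*1 + 1 = 6, q_1 = 5*1 + 0 = 5.
  i=2: a_2=3, p_2 = 3*6 + 1 = 19, q_2 = 3*5 + 1 = 16.
  i=3: a_3=3, p_3 = 3*19 + 6 = 63, q_3 = 3*16 + 5 = 53.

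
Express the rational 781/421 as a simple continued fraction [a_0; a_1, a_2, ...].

Run the Euclidean algorithm on 781 and 421; the successive quotients are the partial quotients a_0, a_1, ... (each step inverts the fractional part left over by the previous one):
  781 = 1*421 + 360, so a_0 = 1.
  421 = 1*360 + 61, so a_1 = 1.
  360 = 5*61 + 55, so a_2 = 5.
  61 = 1*55 + 6, so a_3 = 1.
  55 = 9*6 + 1, so a_4 = 9.
  6 = 6*1 + 0, so a_5 = 6.
The remainder reaches 0 after 6 divisions, so the expansion has 6 partial quotients, read off in order.

[1; 1, 5, 1, 9, 6]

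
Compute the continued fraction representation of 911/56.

Run the Euclidean algorithm on 911 and 56; the successive quotients are the partial quotients a_0, a_1, ... (each step inverts the fractional part left over by the previous one):
  911 = 16*56 + 15, so a_0 = 16.
  56 = 3*15 + 11, so a_1 = 3.
  15 = 1*11 + 4, so a_2 = 1.
  11 = 2*4 + 3, so a_3 = 2.
  4 = 1*3 + 1, so a_4 = 1.
  3 = 3*1 + 0, so a_5 = 3.
The remainder reaches 0 after 6 divisions, so the expansion has 6 partial quotients, read off in order.

[16; 3, 1, 2, 1, 3]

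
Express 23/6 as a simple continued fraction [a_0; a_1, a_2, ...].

[3; 1, 5]

Run the Euclidean algorithm on 23 and 6; the successive quotients are the partial quotients a_0, a_1, ... (each step inverts the fractional part left over by the previous one):
  23 = 3*6 + 5, so a_0 = 3.
  6 = 1*5 + 1, so a_1 = 1.
  5 = 5*1 + 0, so a_2 = 5.
The remainder reaches 0 after 3 divisions, so the expansion has 3 partial quotients, read off in order.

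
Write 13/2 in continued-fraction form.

[6; 2]

Run the Euclidean algorithm on 13 and 2; the successive quotients are the partial quotients a_0, a_1, ... (each step inverts the fractional part left over by the previous one):
  13 = 6*2 + 1, so a_0 = 6.
  2 = 2*1 + 0, so a_1 = 2.
The remainder reaches 0 after 2 divisions, so the expansion has 2 partial quotients, read off in order.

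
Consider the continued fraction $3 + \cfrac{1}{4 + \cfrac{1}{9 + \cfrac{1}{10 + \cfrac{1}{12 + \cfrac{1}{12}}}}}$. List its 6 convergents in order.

3/1, 13/4, 120/37, 1213/374, 14676/4525, 177325/54674

Using the convergent recurrence p_i = a_i*p_{i-1} + p_{i-2}, q_i = a_i*q_{i-1} + q_{i-2} with p_{-2}=0, p_{-1}=1, q_{-2}=1, q_{-1}=0:
  i=0: a_0=3, p_0 = 3*1 + 0 = 3, q_0 = 3*0 + 1 = 1.
  i=1: a_1=4, p_1 = 4*3 + 1 = 13, q_1 = 4*1 + 0 = 4.
  i=2: a_2=9, p_2 = 9*13 + 3 = 120, q_2 = 9*4 + 1 = 37.
  i=3: a_3=10, p_3 = 10*120 + 13 = 1213, q_3 = 10*37 + 4 = 374.
  i=4: a_4=12, p_4 = 12*1213 + 120 = 14676, q_4 = 12*374 + 37 = 4525.
  i=5: a_5=12, p_5 = 12*14676 + 1213 = 177325, q_5 = 12*4525 + 374 = 54674.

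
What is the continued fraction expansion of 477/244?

Run the Euclidean algorithm on 477 and 244; the successive quotients are the partial quotients a_0, a_1, ... (each step inverts the fractional part left over by the previous one):
  477 = 1*244 + 233, so a_0 = 1.
  244 = 1*233 + 11, so a_1 = 1.
  233 = 21*11 + 2, so a_2 = 21.
  11 = 5*2 + 1, so a_3 = 5.
  2 = 2*1 + 0, so a_4 = 2.
The remainder reaches 0 after 5 divisions, so the expansion has 5 partial quotients, read off in order.

[1; 1, 21, 5, 2]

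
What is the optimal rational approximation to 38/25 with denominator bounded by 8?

Expand x = 38/25 as a continued fraction with the Euclidean algorithm:
  38 = 1*25 + 13, so a_0 = 1.
  25 = 1*13 + 12, so a_1 = 1.
  13 = 1*12 + 1, so a_2 = 1.
  12 = 12*1 + 0, so a_3 = 12.
so x = [1; 1, 1, 12].
Convergents (p_i = a_i*p_{i-1} + p_{i-2}, q_i = a_i*q_{i-1} + q_{i-2} with p_{-2}=0, p_{-1}=1, q_{-2}=1, q_{-1}=0), until the denominator exceeds 8:
  i=0: a_0=1, p_0 = 1*1 + 0 = 1, q_0 = 1*0 + 1 = 1.
  i=1: a_1=1, p_1 = 1*1 + 1 = 2, q_1 = 1*1 + 0 = 1.
  i=2: a_2=1, p_2 = 1*2 + 1 = 3, q_2 = 1*1 + 1 = 2.
  i=3: a_3=12, p_3 = 12*3 + 2 = 38, q_3 = 12*2 + 1 = 25.
q_3 = 25 > 8, so the last convergent with denominator <= 8 is p_2/q_2 = 3/2.
The closest fraction with denominator <= 8 is either p_2/q_2 or the intermediate fraction (k*p_2 + p_1)/(k*q_2 + q_1) with the largest k >= 1 whose denominator stays <= 8; these approach x as k grows, and every other convergent or intermediate fraction in range is farther away.
Largest k: floor((8 - q_1)/q_2) = floor((8 - 1)/2) = 3.
That gives (3*3 + 2)/(3*2 + 1) = 11/7.
Compare the errors: |x - 3/2| = |38*2 - 3*25|/(25*2) = 1/50, and |x - 11/7| = |38*7 - 11*25|/(25*7) = 9/175.
Cross-multiplying, 1*175 = 175 < 450 = 9*50, so 1/50 is smaller: the convergent 3/2 is closer to x than 11/7.

3/2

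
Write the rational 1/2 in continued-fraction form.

Run the Euclidean algorithm on 1 and 2; the successive quotients are the partial quotients a_0, a_1, ... (each step inverts the fractional part left over by the previous one):
  1 = 0*2 + 1, so a_0 = 0.
  2 = 2*1 + 0, so a_1 = 2.
The remainder reaches 0 after 2 divisions, so the expansion has 2 partial quotients, read off in order.

[0; 2]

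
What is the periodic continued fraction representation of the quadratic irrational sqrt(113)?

[10; (1, 1, 1, 2, 2, 1, 1, 1, 20)]

Write x_i = (sqrt(113) + m_i)/d_i with (m_0, d_0) = (0, 1). a_0 = floor(sqrt(113)) = 10, since 10^2 = 100 <= 113 < 121 = 11^2.
Iterate m_{i+1} = d_i*a_i - m_i, d_{i+1} = (113 - m_{i+1}^2)/d_i, a_{i+1} = floor((a_0 + m_{i+1})/d_{i+1}):
  m_1 = 1*10 - 0 = 10, d_1 = (113 - 10^2)/1 = 13/1 = 13, a_1 = floor((10 + 10)/13) = 1.
  m_2 = 13*1 - 10 = 3, d_2 = (113 - 3^2)/13 = 104/13 = 8, a_2 = floor((10 + 3)/8) = 1.
  m_3 = 8*1 - 3 = 5, d_3 = (113 - 5^2)/8 = 88/8 = 11, a_3 = floor((10 + 5)/11) = 1.
  m_4 = 11*1 - 5 = 6, d_4 = (113 - 6^2)/11 = 77/11 = 7, a_4 = floor((10 + 6)/7) = 2.
  m_5 = 7*2 - 6 = 8, d_5 = (113 - 8^2)/7 = 49/7 = 7, a_5 = floor((10 + 8)/7) = 2.
  m_6 = 7*2 - 8 = 6, d_6 = (113 - 6^2)/7 = 77/7 = 11, a_6 = floor((10 + 6)/11) = 1.
  m_7 = 11*1 - 6 = 5, d_7 = (113 - 5^2)/11 = 88/11 = 8, a_7 = floor((10 + 5)/8) = 1.
  m_8 = 8*1 - 5 = 3, d_8 = (113 - 3^2)/8 = 104/8 = 13, a_8 = floor((10 + 3)/13) = 1.
  m_9 = 13*1 - 3 = 10, d_9 = (113 - 10^2)/13 = 13/13 = 1, a_9 = floor((10 + 10)/1) = 20.
  m_10 = 1*20 - 10 = 10, d_10 = (113 - 10^2)/1 = 13/1 = 13: (m_10, d_10) = (m_1, d_1) = (10, 13), so from here the quotients repeat a_1, ..., a_9; the period length is 9.
Hence the expansion of sqrt(113) is a_0 = 10 followed by the repeating block 1, 1, 1, 2, 2, 1, 1, 1, 20 (period 9).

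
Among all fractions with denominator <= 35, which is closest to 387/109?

71/20

Expand x = 387/109 as a continued fraction with the Euclidean algorithm:
  387 = 3*109 + 60, so a_0 = 3.
  109 = 1*60 + 49, so a_1 = 1.
  60 = 1*49 + 11, so a_2 = 1.
  49 = 4*11 + 5, so a_3 = 4.
  11 = 2*5 + 1, so a_4 = 2.
  5 = 5*1 + 0, so a_5 = 5.
so x = [3; 1, 1, 4, 2, 5].
Convergents (p_i = a_i*p_{i-1} + p_{i-2}, q_i = a_i*q_{i-1} + q_{i-2} with p_{-2}=0, p_{-1}=1, q_{-2}=1, q_{-1}=0), until the denominator exceeds 35:
  i=0: a_0=3, p_0 = 3*1 + 0 = 3, q_0 = 3*0 + 1 = 1.
  i=1: a_1=1, p_1 = 1*3 + 1 = 4, q_1 = 1*1 + 0 = 1.
  i=2: a_2=1, p_2 = 1*4 + 3 = 7, q_2 = 1*1 + 1 = 2.
  i=3: a_3=4, p_3 = 4*7 + 4 = 32, q_3 = 4*2 + 1 = 9.
  i=4: a_4=2, p_4 = 2*32 + 7 = 71, q_4 = 2*9 + 2 = 20.
  i=5: a_5=5, p_5 = 5*71 + 32 = 387, q_5 = 5*20 + 9 = 109.
q_5 = 109 > 35, so the last convergent with denominator <= 35 is p_4/q_4 = 71/20.
The closest fraction with denominator <= 35 is either p_4/q_4 or the intermediate fraction (k*p_4 + p_3)/(k*q_4 + q_3) with the largest k >= 1 whose denominator stays <= 35; these approach x as k grows, and every other convergent or intermediate fraction in range is farther away.
Largest k: floor((35 - q_3)/q_4) = floor((35 - 9)/20) = 1.
That gives (1*71 + 32)/(1*20 + 9) = 103/29.
Compare the errors: |x - 71/20| = |387*20 - 71*109|/(109*20) = 1/2180, and |x - 103/29| = |387*29 - 103*109|/(109*29) = 4/3161.
Cross-multiplying, 1*3161 = 3161 < 8720 = 4*2180, so 1/2180 is smaller: the convergent 71/20 is closer to x than 103/29.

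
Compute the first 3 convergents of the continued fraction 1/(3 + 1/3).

0/1, 1/3, 3/10

Using the convergent recurrence p_i = a_i*p_{i-1} + p_{i-2}, q_i = a_i*q_{i-1} + q_{i-2} with p_{-2}=0, p_{-1}=1, q_{-2}=1, q_{-1}=0:
  i=0: a_0=0, p_0 = 0*1 + 0 = 0, q_0 = 0*0 + 1 = 1.
  i=1: a_1=3, p_1 = 3*0 + 1 = 1, q_1 = 3*1 + 0 = 3.
  i=2: a_2=3, p_2 = 3*1 + 0 = 3, q_2 = 3*3 + 1 = 10.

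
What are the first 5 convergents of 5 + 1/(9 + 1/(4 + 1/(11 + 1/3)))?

5/1, 46/9, 189/37, 2125/416, 6564/1285

Using the convergent recurrence p_i = a_i*p_{i-1} + p_{i-2}, q_i = a_i*q_{i-1} + q_{i-2} with p_{-2}=0, p_{-1}=1, q_{-2}=1, q_{-1}=0:
  i=0: a_0=5, p_0 = 5*1 + 0 = 5, q_0 = 5*0 + 1 = 1.
  i=1: a_1=9, p_1 = 9*5 + 1 = 46, q_1 = 9*1 + 0 = 9.
  i=2: a_2=4, p_2 = 4*46 + 5 = 189, q_2 = 4*9 + 1 = 37.
  i=3: a_3=11, p_3 = 11*189 + 46 = 2125, q_3 = 11*37 + 9 = 416.
  i=4: a_4=3, p_4 = 3*2125 + 189 = 6564, q_4 = 3*416 + 37 = 1285.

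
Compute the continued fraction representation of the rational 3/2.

Run the Euclidean algorithm on 3 and 2; the successive quotients are the partial quotients a_0, a_1, ... (each step inverts the fractional part left over by the previous one):
  3 = 1*2 + 1, so a_0 = 1.
  2 = 2*1 + 0, so a_1 = 2.
The remainder reaches 0 after 2 divisions, so the expansion has 2 partial quotients, read off in order.

[1; 2]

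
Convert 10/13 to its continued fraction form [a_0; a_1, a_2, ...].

Run the Euclidean algorithm on 10 and 13; the successive quotients are the partial quotients a_0, a_1, ... (each step inverts the fractional part left over by the previous one):
  10 = 0*13 + 10, so a_0 = 0.
  13 = 1*10 + 3, so a_1 = 1.
  10 = 3*3 + 1, so a_2 = 3.
  3 = 3*1 + 0, so a_3 = 3.
The remainder reaches 0 after 4 divisions, so the expansion has 4 partial quotients, read off in order.

[0; 1, 3, 3]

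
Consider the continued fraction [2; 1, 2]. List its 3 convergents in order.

Using the convergent recurrence p_i = a_i*p_{i-1} + p_{i-2}, q_i = a_i*q_{i-1} + q_{i-2} with p_{-2}=0, p_{-1}=1, q_{-2}=1, q_{-1}=0:
  i=0: a_0=2, p_0 = 2*1 + 0 = 2, q_0 = 2*0 + 1 = 1.
  i=1: a_1=1, p_1 = 1*2 + 1 = 3, q_1 = 1*1 + 0 = 1.
  i=2: a_2=2, p_2 = 2*3 + 2 = 8, q_2 = 2*1 + 1 = 3.

2/1, 3/1, 8/3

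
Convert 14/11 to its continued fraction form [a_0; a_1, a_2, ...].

Run the Euclidean algorithm on 14 and 11; the successive quotients are the partial quotients a_0, a_1, ... (each step inverts the fractional part left over by the previous one):
  14 = 1*11 + 3, so a_0 = 1.
  11 = 3*3 + 2, so a_1 = 3.
  3 = 1*2 + 1, so a_2 = 1.
  2 = 2*1 + 0, so a_3 = 2.
The remainder reaches 0 after 4 divisions, so the expansion has 4 partial quotients, read off in order.

[1; 3, 1, 2]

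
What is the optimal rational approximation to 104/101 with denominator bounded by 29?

30/29

Expand x = 104/101 as a continued fraction with the Euclidean algorithm:
  104 = 1*101 + 3, so a_0 = 1.
  101 = 33*3 + 2, so a_1 = 33.
  3 = 1*2 + 1, so a_2 = 1.
  2 = 2*1 + 0, so a_3 = 2.
so x = [1; 33, 1, 2].
Convergents (p_i = a_i*p_{i-1} + p_{i-2}, q_i = a_i*q_{i-1} + q_{i-2} with p_{-2}=0, p_{-1}=1, q_{-2}=1, q_{-1}=0), until the denominator exceeds 29:
  i=0: a_0=1, p_0 = 1*1 + 0 = 1, q_0 = 1*0 + 1 = 1.
  i=1: a_1=33, p_1 = 33*1 + 1 = 34, q_1 = 33*1 + 0 = 33.
q_1 = 33 > 29, so the last convergent with denominator <= 29 is p_0/q_0 = 1/1.
The closest fraction with denominator <= 29 is either p_0/q_0 or the intermediate fraction (k*p_0 + p_{-1})/(k*q_0 + q_{-1}) with the largest k >= 1 whose denominator stays <= 29; these approach x as k grows, and every other convergent or intermediate fraction in range is farther away.
Largest k: floor((29 - q_{-1})/q_0) = floor((29 - 0)/1) = 29 (using the seeds p_{-1} = 1, q_{-1} = 0).
That gives (29*1 + 1)/(29*1 + 0) = 30/29.
Compare the errors: |x - 1/1| = |104*1 - 1*101|/(101*1) = 3/101, and |x - 30/29| = |104*29 - 30*101|/(101*29) = 14/2929.
Cross-multiplying, 14*101 = 1414 < 8787 = 3*2929, so 14/2929 is smaller: the intermediate fraction 30/29 is closer to x than 1/1.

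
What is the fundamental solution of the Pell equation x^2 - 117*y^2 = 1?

(x, y) = (649, 60)

First expand sqrt(117) as a continued fraction. With x_i = (sqrt(117) + m_i)/d_i and (m_0, d_0) = (0, 1): a_0 = floor(sqrt(117)) = 10, since 10^2 = 100 <= 117 < 121 = 11^2.
Iterate m_{i+1} = d_i*a_i - m_i, d_{i+1} = (117 - m_{i+1}^2)/d_i, a_{i+1} = floor((a_0 + m_{i+1})/d_{i+1}):
  m_1 = 1*10 - 0 = 10, d_1 = (117 - 10^2)/1 = 17/1 = 17, a_1 = floor((10 + 10)/17) = 1.
  m_2 = 17*1 - 10 = 7, d_2 = (117 - 7^2)/17 = 68/17 = 4, a_2 = floor((10 + 7)/4) = 4.
  m_3 = 4*4 - 7 = 9, d_3 = (117 - 9^2)/4 = 36/4 = 9, a_3 = floor((10 + 9)/9) = 2.
  m_4 = 9*2 - 9 = 9, d_4 = (117 - 9^2)/9 = 36/9 = 4, a_4 = floor((10 + 9)/4) = 4.
  m_5 = 4*4 - 9 = 7, d_5 = (117 - 7^2)/4 = 68/4 = 17, a_5 = floor((10 + 7)/17) = 1.
  m_6 = 17*1 - 7 = 10, d_6 = (117 - 10^2)/17 = 17/17 = 1, a_6 = floor((10 + 10)/1) = 20.
  m_7 = 1*20 - 10 = 10, d_7 = (117 - 10^2)/1 = 17/1 = 17: (m_7, d_7) = (m_1, d_1) = (10, 17), so from here the quotients repeat a_1, ..., a_6; the period length is 6.
So sqrt(117) = [10; (1, 4, 2, 4, 1, 20)] with period length k = 6.
k is even, so the fundamental solution of x^2 - 117y^2 = 1 is (p_{k-1}, q_{k-1}) = (p_5, q_5); compute convergents through index 5.
Convergents (p_i = a_i*p_{i-1} + p_{i-2}, q_i = a_i*q_{i-1} + q_{i-2} with p_{-2}=0, p_{-1}=1, q_{-2}=1, q_{-1}=0):
  i=0: a_0=10, p_0 = 10*1 + 0 = 10, q_0 = 10*0 + 1 = 1.
  i=1: a_1=1, p_1 = 1*10 + 1 = 11, q_1 = 1*1 + 0 = 1.
  i=2: a_2=4, p_2 = 4*11 + 10 = 54, q_2 = 4*1 + 1 = 5.
  i=3: a_3=2, p_3 = 2*54 + 11 = 119, q_3 = 2*5 + 1 = 11.
  i=4: a_4=4, p_4 = 4*119 + 54 = 530, q_4 = 4*11 + 5 = 49.
  i=5: a_5=1, p_5 = 1*530 + 119 = 649, q_5 = 1*49 + 11 = 60.
Check: 649^2 - 117*60^2 = 421201 - 421200 = 1, so (x, y) = (649, 60) solves the equation, and by the theorem it is the least positive solution.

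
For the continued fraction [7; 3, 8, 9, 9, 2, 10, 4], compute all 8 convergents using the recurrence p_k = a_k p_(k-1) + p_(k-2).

7/1, 22/3, 183/25, 1669/228, 15204/2077, 32077/4382, 335974/45897, 1375973/187970

Using the convergent recurrence p_i = a_i*p_{i-1} + p_{i-2}, q_i = a_i*q_{i-1} + q_{i-2} with p_{-2}=0, p_{-1}=1, q_{-2}=1, q_{-1}=0:
  i=0: a_0=7, p_0 = 7*1 + 0 = 7, q_0 = 7*0 + 1 = 1.
  i=1: a_1=3, p_1 = 3*7 + 1 = 22, q_1 = 3*1 + 0 = 3.
  i=2: a_2=8, p_2 = 8*22 + 7 = 183, q_2 = 8*3 + 1 = 25.
  i=3: a_3=9, p_3 = 9*183 + 22 = 1669, q_3 = 9*25 + 3 = 228.
  i=4: a_4=9, p_4 = 9*1669 + 183 = 15204, q_4 = 9*228 + 25 = 2077.
  i=5: a_5=2, p_5 = 2*15204 + 1669 = 32077, q_5 = 2*2077 + 228 = 4382.
  i=6: a_6=10, p_6 = 10*32077 + 15204 = 335974, q_6 = 10*4382 + 2077 = 45897.
  i=7: a_7=4, p_7 = 4*335974 + 32077 = 1375973, q_7 = 4*45897 + 4382 = 187970.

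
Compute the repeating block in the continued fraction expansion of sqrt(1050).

Write x_i = (sqrt(1050) + m_i)/d_i with (m_0, d_0) = (0, 1). a_0 = floor(sqrt(1050)) = 32, since 32^2 = 1024 <= 1050 < 1089 = 33^2.
Iterate m_{i+1} = d_i*a_i - m_i, d_{i+1} = (1050 - m_{i+1}^2)/d_i, a_{i+1} = floor((a_0 + m_{i+1})/d_{i+1}):
  m_1 = 1*32 - 0 = 32, d_1 = (1050 - 32^2)/1 = 26/1 = 26, a_1 = floor((32 + 32)/26) = 2.
  m_2 = 26*2 - 32 = 20, d_2 = (1050 - 20^2)/26 = 650/26 = 25, a_2 = floor((32 + 20)/25) = 2.
  m_3 = 25*2 - 20 = 30, d_3 = (1050 - 30^2)/25 = 150/25 = 6, a_3 = floor((32 + 30)/6) = 10.
  m_4 = 6*10 - 30 = 30, d_4 = (1050 - 30^2)/6 = 150/6 = 25, a_4 = floor((32 + 30)/25) = 2.
  m_5 = 25*2 - 30 = 20, d_5 = (1050 - 20^2)/25 = 650/25 = 26, a_5 = floor((32 + 20)/26) = 2.
  m_6 = 26*2 - 20 = 32, d_6 = (1050 - 32^2)/26 = 26/26 = 1, a_6 = floor((32 + 32)/1) = 64.
  m_7 = 1*64 - 32 = 32, d_7 = (1050 - 32^2)/1 = 26/1 = 26: (m_7, d_7) = (m_1, d_1) = (32, 26), so from here the quotients repeat a_1, ..., a_6; the period length is 6.
Hence the expansion of sqrt(1050) is a_0 = 32 followed by the repeating block 2, 2, 10, 2, 2, 64 (period 6).

[32; (2, 2, 10, 2, 2, 64)]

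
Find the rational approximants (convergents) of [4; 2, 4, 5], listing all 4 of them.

Using the convergent recurrence p_i = a_i*p_{i-1} + p_{i-2}, q_i = a_i*q_{i-1} + q_{i-2} with p_{-2}=0, p_{-1}=1, q_{-2}=1, q_{-1}=0:
  i=0: a_0=4, p_0 = 4*1 + 0 = 4, q_0 = 4*0 + 1 = 1.
  i=1: a_1=2, p_1 = 2*4 + 1 = 9, q_1 = 2*1 + 0 = 2.
  i=2: a_2=4, p_2 = 4*9 + 4 = 40, q_2 = 4*2 + 1 = 9.
  i=3: a_3=5, p_3 = 5*40 + 9 = 209, q_3 = 5*9 + 2 = 47.

4/1, 9/2, 40/9, 209/47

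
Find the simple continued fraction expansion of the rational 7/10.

Run the Euclidean algorithm on 7 and 10; the successive quotients are the partial quotients a_0, a_1, ... (each step inverts the fractional part left over by the previous one):
  7 = 0*10 + 7, so a_0 = 0.
  10 = 1*7 + 3, so a_1 = 1.
  7 = 2*3 + 1, so a_2 = 2.
  3 = 3*1 + 0, so a_3 = 3.
The remainder reaches 0 after 4 divisions, so the expansion has 4 partial quotients, read off in order.

[0; 1, 2, 3]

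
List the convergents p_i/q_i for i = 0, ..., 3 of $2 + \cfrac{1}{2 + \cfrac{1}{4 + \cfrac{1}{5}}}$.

Using the convergent recurrence p_i = a_i*p_{i-1} + p_{i-2}, q_i = a_i*q_{i-1} + q_{i-2} with p_{-2}=0, p_{-1}=1, q_{-2}=1, q_{-1}=0:
  i=0: a_0=2, p_0 = 2*1 + 0 = 2, q_0 = 2*0 + 1 = 1.
  i=1: a_1=2, p_1 = 2*2 + 1 = 5, q_1 = 2*1 + 0 = 2.
  i=2: a_2=4, p_2 = 4*5 + 2 = 22, q_2 = 4*2 + 1 = 9.
  i=3: a_3=5, p_3 = 5*22 + 5 = 115, q_3 = 5*9 + 2 = 47.

2/1, 5/2, 22/9, 115/47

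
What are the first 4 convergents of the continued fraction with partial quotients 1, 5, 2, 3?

1/1, 6/5, 13/11, 45/38

Using the convergent recurrence p_i = a_i*p_{i-1} + p_{i-2}, q_i = a_i*q_{i-1} + q_{i-2} with p_{-2}=0, p_{-1}=1, q_{-2}=1, q_{-1}=0:
  i=0: a_0=1, p_0 = 1*1 + 0 = 1, q_0 = 1*0 + 1 = 1.
  i=1: a_1=5, p_1 = 5*1 + 1 = 6, q_1 = 5*1 + 0 = 5.
  i=2: a_2=2, p_2 = 2*6 + 1 = 13, q_2 = 2*5 + 1 = 11.
  i=3: a_3=3, p_3 = 3*13 + 6 = 45, q_3 = 3*11 + 5 = 38.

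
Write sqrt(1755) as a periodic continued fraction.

[41; (1, 8, 3, 8, 1, 82)]

Write x_i = (sqrt(1755) + m_i)/d_i with (m_0, d_0) = (0, 1). a_0 = floor(sqrt(1755)) = 41, since 41^2 = 1681 <= 1755 < 1764 = 42^2.
Iterate m_{i+1} = d_i*a_i - m_i, d_{i+1} = (1755 - m_{i+1}^2)/d_i, a_{i+1} = floor((a_0 + m_{i+1})/d_{i+1}):
  m_1 = 1*41 - 0 = 41, d_1 = (1755 - 41^2)/1 = 74/1 = 74, a_1 = floor((41 + 41)/74) = 1.
  m_2 = 74*1 - 41 = 33, d_2 = (1755 - 33^2)/74 = 666/74 = 9, a_2 = floor((41 + 33)/9) = 8.
  m_3 = 9*8 - 33 = 39, d_3 = (1755 - 39^2)/9 = 234/9 = 26, a_3 = floor((41 + 39)/26) = 3.
  m_4 = 26*3 - 39 = 39, d_4 = (1755 - 39^2)/26 = 234/26 = 9, a_4 = floor((41 + 39)/9) = 8.
  m_5 = 9*8 - 39 = 33, d_5 = (1755 - 33^2)/9 = 666/9 = 74, a_5 = floor((41 + 33)/74) = 1.
  m_6 = 74*1 - 33 = 41, d_6 = (1755 - 41^2)/74 = 74/74 = 1, a_6 = floor((41 + 41)/1) = 82.
  m_7 = 1*82 - 41 = 41, d_7 = (1755 - 41^2)/1 = 74/1 = 74: (m_7, d_7) = (m_1, d_1) = (41, 74), so from here the quotients repeat a_1, ..., a_6; the period length is 6.
Hence the expansion of sqrt(1755) is a_0 = 41 followed by the repeating block 1, 8, 3, 8, 1, 82 (period 6).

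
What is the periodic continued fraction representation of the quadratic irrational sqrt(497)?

Write x_i = (sqrt(497) + m_i)/d_i with (m_0, d_0) = (0, 1). a_0 = floor(sqrt(497)) = 22, since 22^2 = 484 <= 497 < 529 = 23^2.
Iterate m_{i+1} = d_i*a_i - m_i, d_{i+1} = (497 - m_{i+1}^2)/d_i, a_{i+1} = floor((a_0 + m_{i+1})/d_{i+1}):
  m_1 = 1*22 - 0 = 22, d_1 = (497 - 22^2)/1 = 13/1 = 13, a_1 = floor((22 + 22)/13) = 3.
  m_2 = 13*3 - 22 = 17, d_2 = (497 - 17^2)/13 = 208/13 = 16, a_2 = floor((22 + 17)/16) = 2.
  m_3 = 16*2 - 17 = 15, d_3 = (497 - 15^2)/16 = 272/16 = 17, a_3 = floor((22 + 15)/17) = 2.
  m_4 = 17*2 - 15 = 19, d_4 = (497 - 19^2)/17 = 136/17 = 8, a_4 = floor((22 + 19)/8) = 5.
  m_5 = 8*5 - 19 = 21, d_5 = (497 - 21^2)/8 = 56/8 = 7, a_5 = floor((22 + 21)/7) = 6.
  m_6 = 7*6 - 21 = 21, d_6 = (497 - 21^2)/7 = 56/7 = 8, a_6 = floor((22 + 21)/8) = 5.
  m_7 = 8*5 - 21 = 19, d_7 = (497 - 19^2)/8 = 136/8 = 17, a_7 = floor((22 + 19)/17) = 2.
  m_8 = 17*2 - 19 = 15, d_8 = (497 - 15^2)/17 = 272/17 = 16, a_8 = floor((22 + 15)/16) = 2.
  m_9 = 16*2 - 15 = 17, d_9 = (497 - 17^2)/16 = 208/16 = 13, a_9 = floor((22 + 17)/13) = 3.
  m_10 = 13*3 - 17 = 22, d_10 = (497 - 22^2)/13 = 13/13 = 1, a_10 = floor((22 + 22)/1) = 44.
  m_11 = 1*44 - 22 = 22, d_11 = (497 - 22^2)/1 = 13/1 = 13: (m_11, d_11) = (m_1, d_1) = (22, 13), so from here the quotients repeat a_1, ..., a_10; the period length is 10.
Hence the expansion of sqrt(497) is a_0 = 22 followed by the repeating block 3, 2, 2, 5, 6, 5, 2, 2, 3, 44 (period 10).

[22; (3, 2, 2, 5, 6, 5, 2, 2, 3, 44)]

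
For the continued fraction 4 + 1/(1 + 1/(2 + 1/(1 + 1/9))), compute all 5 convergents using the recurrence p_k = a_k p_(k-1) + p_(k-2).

4/1, 5/1, 14/3, 19/4, 185/39

Using the convergent recurrence p_i = a_i*p_{i-1} + p_{i-2}, q_i = a_i*q_{i-1} + q_{i-2} with p_{-2}=0, p_{-1}=1, q_{-2}=1, q_{-1}=0:
  i=0: a_0=4, p_0 = 4*1 + 0 = 4, q_0 = 4*0 + 1 = 1.
  i=1: a_1=1, p_1 = 1*4 + 1 = 5, q_1 = 1*1 + 0 = 1.
  i=2: a_2=2, p_2 = 2*5 + 4 = 14, q_2 = 2*1 + 1 = 3.
  i=3: a_3=1, p_3 = 1*14 + 5 = 19, q_3 = 1*3 + 1 = 4.
  i=4: a_4=9, p_4 = 9*19 + 14 = 185, q_4 = 9*4 + 3 = 39.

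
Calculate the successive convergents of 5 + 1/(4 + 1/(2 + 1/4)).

5/1, 21/4, 47/9, 209/40

Using the convergent recurrence p_i = a_i*p_{i-1} + p_{i-2}, q_i = a_i*q_{i-1} + q_{i-2} with p_{-2}=0, p_{-1}=1, q_{-2}=1, q_{-1}=0:
  i=0: a_0=5, p_0 = 5*1 + 0 = 5, q_0 = 5*0 + 1 = 1.
  i=1: a_1=4, p_1 = 4*5 + 1 = 21, q_1 = 4*1 + 0 = 4.
  i=2: a_2=2, p_2 = 2*21 + 5 = 47, q_2 = 2*4 + 1 = 9.
  i=3: a_3=4, p_3 = 4*47 + 21 = 209, q_3 = 4*9 + 4 = 40.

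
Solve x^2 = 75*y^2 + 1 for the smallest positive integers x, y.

(x, y) = (26, 3)

First expand sqrt(75) as a continued fraction. With x_i = (sqrt(75) + m_i)/d_i and (m_0, d_0) = (0, 1): a_0 = floor(sqrt(75)) = 8, since 8^2 = 64 <= 75 < 81 = 9^2.
Iterate m_{i+1} = d_i*a_i - m_i, d_{i+1} = (75 - m_{i+1}^2)/d_i, a_{i+1} = floor((a_0 + m_{i+1})/d_{i+1}):
  m_1 = 1*8 - 0 = 8, d_1 = (75 - 8^2)/1 = 11/1 = 11, a_1 = floor((8 + 8)/11) = 1.
  m_2 = 11*1 - 8 = 3, d_2 = (75 - 3^2)/11 = 66/11 = 6, a_2 = floor((8 + 3)/6) = 1.
  m_3 = 6*1 - 3 = 3, d_3 = (75 - 3^2)/6 = 66/6 = 11, a_3 = floor((8 + 3)/11) = 1.
  m_4 = 11*1 - 3 = 8, d_4 = (75 - 8^2)/11 = 11/11 = 1, a_4 = floor((8 + 8)/1) = 16.
  m_5 = 1*16 - 8 = 8, d_5 = (75 - 8^2)/1 = 11/1 = 11: (m_5, d_5) = (m_1, d_1) = (8, 11), so from here the quotients repeat a_1, ..., a_4; the period length is 4.
So sqrt(75) = [8; (1, 1, 1, 16)] with period length k = 4.
k is even, so the fundamental solution of x^2 - 75y^2 = 1 is (p_{k-1}, q_{k-1}) = (p_3, q_3); compute convergents through index 3.
Convergents (p_i = a_i*p_{i-1} + p_{i-2}, q_i = a_i*q_{i-1} + q_{i-2} with p_{-2}=0, p_{-1}=1, q_{-2}=1, q_{-1}=0):
  i=0: a_0=8, p_0 = 8*1 + 0 = 8, q_0 = 8*0 + 1 = 1.
  i=1: a_1=1, p_1 = 1*8 + 1 = 9, q_1 = 1*1 + 0 = 1.
  i=2: a_2=1, p_2 = 1*9 + 8 = 17, q_2 = 1*1 + 1 = 2.
  i=3: a_3=1, p_3 = 1*17 + 9 = 26, q_3 = 1*2 + 1 = 3.
Check: 26^2 - 75*3^2 = 676 - 675 = 1, so (x, y) = (26, 3) solves the equation, and by the theorem it is the least positive solution.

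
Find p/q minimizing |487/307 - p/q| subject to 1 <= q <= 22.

Expand x = 487/307 as a continued fraction with the Euclidean algorithm:
  487 = 1*307 + 180, so a_0 = 1.
  307 = 1*180 + 127, so a_1 = 1.
  180 = 1*127 + 53, so a_2 = 1.
  127 = 2*53 + 21, so a_3 = 2.
  53 = 2*21 + 11, so a_4 = 2.
  21 = 1*11 + 10, so a_5 = 1.
  11 = 1*10 + 1, so a_6 = 1.
  10 = 10*1 + 0, so a_7 = 10.
so x = [1; 1, 1, 2, 2, 1, 1, 10].
Convergents (p_i = a_i*p_{i-1} + p_{i-2}, q_i = a_i*q_{i-1} + q_{i-2} with p_{-2}=0, p_{-1}=1, q_{-2}=1, q_{-1}=0), until the denominator exceeds 22:
  i=0: a_0=1, p_0 = 1*1 + 0 = 1, q_0 = 1*0 + 1 = 1.
  i=1: a_1=1, p_1 = 1*1 + 1 = 2, q_1 = 1*1 + 0 = 1.
  i=2: a_2=1, p_2 = 1*2 + 1 = 3, q_2 = 1*1 + 1 = 2.
  i=3: a_3=2, p_3 = 2*3 + 2 = 8, q_3 = 2*2 + 1 = 5.
  i=4: a_4=2, p_4 = 2*8 + 3 = 19, q_4 = 2*5 + 2 = 12.
  i=5: a_5=1, p_5 = 1*19 + 8 = 27, q_5 = 1*12 + 5 = 17.
  i=6: a_6=1, p_6 = 1*27 + 19 = 46, q_6 = 1*17 + 12 = 29.
q_6 = 29 > 22, so the last convergent with denominator <= 22 is p_5/q_5 = 27/17.
The closest fraction with denominator <= 22 is either p_5/q_5 or the intermediate fraction (k*p_5 + p_4)/(k*q_5 + q_4) with the largest k >= 1 whose denominator stays <= 22; these approach x as k grows, and every other convergent or intermediate fraction in range is farther away.
Largest k: floor((22 - q_4)/q_5) = floor((22 - 12)/17) = 0.
Since k = 0, no intermediate fraction beyond p_5/q_5 has denominator <= 22, so the convergent 27/17 is the closest (its error is |487*17 - 27*307|/(307*17) = 10/5219).

27/17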